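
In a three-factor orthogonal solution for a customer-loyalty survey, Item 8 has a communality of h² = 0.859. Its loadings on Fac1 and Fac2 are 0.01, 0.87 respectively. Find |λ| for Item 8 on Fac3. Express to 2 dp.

0.32

Under orthogonal rotation h² = Σλ², so λ_Fac3² = h² − (0.7570) = 0.859 − 0.7570 = 0.1020.
|λ| = √0.1020 = 0.3194.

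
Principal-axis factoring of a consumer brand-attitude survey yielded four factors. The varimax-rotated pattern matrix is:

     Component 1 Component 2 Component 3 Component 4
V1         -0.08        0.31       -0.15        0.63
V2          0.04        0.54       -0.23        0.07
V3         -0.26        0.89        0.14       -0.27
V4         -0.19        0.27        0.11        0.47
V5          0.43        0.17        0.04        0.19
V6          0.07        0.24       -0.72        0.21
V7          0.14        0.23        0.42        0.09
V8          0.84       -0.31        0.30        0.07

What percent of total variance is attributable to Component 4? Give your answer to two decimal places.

SS loadings for Component 4 = 0.63² + 0.07² + (-0.27)² + 0.47² + 0.19² + 0.21² + 0.09² + 0.07² = 0.7888
With 8 standardized items, total variance = 8. Proportion = 0.7888/8 = 0.0986 → 9.86%.

9.86%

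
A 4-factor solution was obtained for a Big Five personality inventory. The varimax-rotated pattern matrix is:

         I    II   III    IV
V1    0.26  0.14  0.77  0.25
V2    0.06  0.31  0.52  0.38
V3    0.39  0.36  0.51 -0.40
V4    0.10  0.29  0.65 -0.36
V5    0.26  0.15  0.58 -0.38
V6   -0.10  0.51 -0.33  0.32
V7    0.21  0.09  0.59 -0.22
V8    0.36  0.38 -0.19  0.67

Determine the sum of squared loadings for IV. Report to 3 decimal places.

SS loadings for IV = 0.25² + 0.38² + (-0.40)² + (-0.36)² + (-0.38)² + 0.32² + (-0.22)² + 0.67² = 0.0625 + 0.1444 + 0.1600 + 0.1296 + 0.1444 + 0.1024 + 0.0484 + 0.4489 = 1.2406

1.241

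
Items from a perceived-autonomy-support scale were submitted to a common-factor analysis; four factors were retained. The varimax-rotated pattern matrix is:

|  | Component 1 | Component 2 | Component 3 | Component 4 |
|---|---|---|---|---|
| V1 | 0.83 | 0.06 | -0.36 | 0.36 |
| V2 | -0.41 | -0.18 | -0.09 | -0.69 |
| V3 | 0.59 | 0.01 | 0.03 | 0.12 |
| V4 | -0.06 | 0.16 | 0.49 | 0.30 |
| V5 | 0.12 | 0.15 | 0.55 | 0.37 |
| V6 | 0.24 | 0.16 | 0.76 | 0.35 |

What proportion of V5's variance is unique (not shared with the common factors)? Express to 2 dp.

0.52

h² = 0.12² + 0.15² + 0.55² + 0.37² = 0.0144 + 0.0225 + 0.3025 + 0.1369 = 0.4763
Uniqueness u² = 1 − h² = 1 − 0.4763 = 0.5237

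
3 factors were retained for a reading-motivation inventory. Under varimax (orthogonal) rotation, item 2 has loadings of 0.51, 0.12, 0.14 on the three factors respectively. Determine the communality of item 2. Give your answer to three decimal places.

0.294

h² = 0.51² + 0.12² + 0.14² = 0.2601 + 0.0144 + 0.0196 = 0.2941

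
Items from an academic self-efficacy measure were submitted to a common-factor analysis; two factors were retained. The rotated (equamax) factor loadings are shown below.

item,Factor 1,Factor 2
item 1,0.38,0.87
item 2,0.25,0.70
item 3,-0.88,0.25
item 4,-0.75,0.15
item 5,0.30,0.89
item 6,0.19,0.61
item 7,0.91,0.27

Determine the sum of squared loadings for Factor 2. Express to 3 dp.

2.569

SS loadings for Factor 2 = 0.87² + 0.70² + 0.25² + 0.15² + 0.89² + 0.61² + 0.27² = 0.7569 + 0.4900 + 0.0625 + 0.0225 + 0.7921 + 0.3721 + 0.0729 = 2.5690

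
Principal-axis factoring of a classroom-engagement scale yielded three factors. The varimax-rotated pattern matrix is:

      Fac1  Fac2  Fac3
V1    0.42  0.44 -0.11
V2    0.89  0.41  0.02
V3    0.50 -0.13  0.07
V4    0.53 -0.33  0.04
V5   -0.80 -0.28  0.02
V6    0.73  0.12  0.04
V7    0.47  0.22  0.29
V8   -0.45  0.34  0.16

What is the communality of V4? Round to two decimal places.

0.39

h² = 0.53² + (-0.33)² + 0.04² = 0.2809 + 0.1089 + 0.0016 = 0.3914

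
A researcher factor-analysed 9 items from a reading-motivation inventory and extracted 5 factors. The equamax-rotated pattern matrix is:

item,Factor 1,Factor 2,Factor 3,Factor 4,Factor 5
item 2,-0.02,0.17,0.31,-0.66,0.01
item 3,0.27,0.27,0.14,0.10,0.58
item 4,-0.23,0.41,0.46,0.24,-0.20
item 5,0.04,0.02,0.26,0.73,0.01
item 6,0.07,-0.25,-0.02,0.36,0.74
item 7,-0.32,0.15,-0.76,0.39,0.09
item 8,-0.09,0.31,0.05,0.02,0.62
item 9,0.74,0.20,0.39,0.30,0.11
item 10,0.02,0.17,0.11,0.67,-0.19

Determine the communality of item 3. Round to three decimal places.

h² = 0.27² + 0.27² + 0.14² + 0.10² + 0.58² = 0.0729 + 0.0729 + 0.0196 + 0.0100 + 0.3364 = 0.5118

0.512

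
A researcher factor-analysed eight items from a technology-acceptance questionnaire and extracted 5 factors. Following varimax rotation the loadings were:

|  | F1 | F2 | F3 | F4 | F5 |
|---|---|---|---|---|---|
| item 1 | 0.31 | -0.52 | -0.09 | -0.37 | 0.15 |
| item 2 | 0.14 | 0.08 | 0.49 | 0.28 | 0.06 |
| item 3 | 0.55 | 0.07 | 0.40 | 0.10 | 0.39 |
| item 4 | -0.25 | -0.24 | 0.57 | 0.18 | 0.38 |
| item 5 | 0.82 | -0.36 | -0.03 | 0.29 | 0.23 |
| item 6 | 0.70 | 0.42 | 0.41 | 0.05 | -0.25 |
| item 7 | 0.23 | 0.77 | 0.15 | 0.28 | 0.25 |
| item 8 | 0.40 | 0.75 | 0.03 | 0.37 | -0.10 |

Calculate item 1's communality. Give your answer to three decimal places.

h² = 0.31² + (-0.52)² + (-0.09)² + (-0.37)² + 0.15² = 0.0961 + 0.2704 + 0.0081 + 0.1369 + 0.0225 = 0.5340

0.534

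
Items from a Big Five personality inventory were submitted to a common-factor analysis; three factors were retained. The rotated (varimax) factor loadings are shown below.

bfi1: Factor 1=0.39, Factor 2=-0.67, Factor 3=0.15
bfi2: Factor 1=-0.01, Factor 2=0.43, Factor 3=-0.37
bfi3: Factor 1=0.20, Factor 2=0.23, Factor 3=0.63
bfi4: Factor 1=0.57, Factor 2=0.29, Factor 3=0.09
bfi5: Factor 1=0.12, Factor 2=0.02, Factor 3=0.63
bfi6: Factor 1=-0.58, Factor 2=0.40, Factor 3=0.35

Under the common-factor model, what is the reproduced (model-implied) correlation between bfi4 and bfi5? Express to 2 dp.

r̂ = Σ λ_i·λ_j across factors = (0.57)(0.12) + (0.29)(0.02) + (0.09)(0.63)
  = +0.0684 +0.0058 +0.0567 = 0.1309

0.13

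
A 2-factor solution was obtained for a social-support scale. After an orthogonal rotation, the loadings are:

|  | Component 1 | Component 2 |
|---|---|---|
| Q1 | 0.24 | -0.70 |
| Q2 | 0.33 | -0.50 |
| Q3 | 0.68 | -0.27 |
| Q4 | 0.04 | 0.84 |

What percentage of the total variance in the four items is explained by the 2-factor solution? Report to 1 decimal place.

Communalities: 0.5476, 0.3589, 0.5353, 0.7072; Σh² = 2.1490.
Total variance with 4 standardized items is 4, so the solution explains 2.1490/4 = 0.5373 = 53.73%.

53.7%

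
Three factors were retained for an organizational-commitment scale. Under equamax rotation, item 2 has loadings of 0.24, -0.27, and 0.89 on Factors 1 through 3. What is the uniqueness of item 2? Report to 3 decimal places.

0.077

h² = 0.24² + (-0.27)² + 0.89² = 0.0576 + 0.0729 + 0.7921 = 0.9226
Uniqueness u² = 1 − h² = 1 − 0.9226 = 0.0774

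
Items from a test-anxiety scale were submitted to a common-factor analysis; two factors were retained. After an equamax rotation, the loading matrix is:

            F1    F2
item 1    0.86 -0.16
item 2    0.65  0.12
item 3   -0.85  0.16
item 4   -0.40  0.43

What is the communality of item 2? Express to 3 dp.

h² = 0.65² + 0.12² = 0.4225 + 0.0144 = 0.4369

0.437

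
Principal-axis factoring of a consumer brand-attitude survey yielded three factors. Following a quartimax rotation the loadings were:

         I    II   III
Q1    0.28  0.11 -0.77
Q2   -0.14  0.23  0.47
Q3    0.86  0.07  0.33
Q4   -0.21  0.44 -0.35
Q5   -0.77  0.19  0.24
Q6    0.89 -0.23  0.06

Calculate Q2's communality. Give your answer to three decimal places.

0.293

h² = (-0.14)² + 0.23² + 0.47² = 0.0196 + 0.0529 + 0.2209 = 0.2934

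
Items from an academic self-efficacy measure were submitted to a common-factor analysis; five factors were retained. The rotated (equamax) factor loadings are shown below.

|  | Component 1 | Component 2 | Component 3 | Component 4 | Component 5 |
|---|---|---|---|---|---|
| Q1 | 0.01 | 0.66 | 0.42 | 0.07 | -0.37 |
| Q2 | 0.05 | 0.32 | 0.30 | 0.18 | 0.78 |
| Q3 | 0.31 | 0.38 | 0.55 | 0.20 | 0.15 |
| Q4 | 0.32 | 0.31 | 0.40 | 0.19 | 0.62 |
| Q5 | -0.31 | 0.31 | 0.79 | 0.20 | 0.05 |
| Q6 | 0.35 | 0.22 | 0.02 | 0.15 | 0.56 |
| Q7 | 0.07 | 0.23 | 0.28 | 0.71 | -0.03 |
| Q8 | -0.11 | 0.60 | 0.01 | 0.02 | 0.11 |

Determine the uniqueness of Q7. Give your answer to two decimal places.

0.36

h² = 0.07² + 0.23² + 0.28² + 0.71² + (-0.03)² = 0.0049 + 0.0529 + 0.0784 + 0.5041 + 0.0009 = 0.6412
Uniqueness u² = 1 − h² = 1 − 0.6412 = 0.3588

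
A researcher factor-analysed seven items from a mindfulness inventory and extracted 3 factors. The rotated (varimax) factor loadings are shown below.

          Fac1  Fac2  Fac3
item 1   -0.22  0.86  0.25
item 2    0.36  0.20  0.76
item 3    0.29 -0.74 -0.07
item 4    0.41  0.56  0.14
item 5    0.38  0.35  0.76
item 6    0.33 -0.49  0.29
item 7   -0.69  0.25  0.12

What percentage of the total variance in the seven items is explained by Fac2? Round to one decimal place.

SS loadings for Fac2 = 0.86² + 0.20² + (-0.74)² + 0.56² + 0.35² + (-0.49)² + 0.25² = 2.0659
With 7 standardized items, total variance = 7. Proportion = 2.0659/7 = 0.2951 → 29.51%.

29.5%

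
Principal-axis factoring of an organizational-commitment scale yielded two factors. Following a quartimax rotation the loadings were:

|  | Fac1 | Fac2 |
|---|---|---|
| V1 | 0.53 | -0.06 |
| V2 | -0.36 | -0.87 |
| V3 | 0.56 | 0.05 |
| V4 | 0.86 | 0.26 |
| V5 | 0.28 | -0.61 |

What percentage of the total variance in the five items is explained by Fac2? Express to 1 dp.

24.1%

SS loadings for Fac2 = (-0.06)² + (-0.87)² + 0.05² + 0.26² + (-0.61)² = 1.2027
With 5 standardized items, total variance = 5. Proportion = 1.2027/5 = 0.2405 → 24.05%.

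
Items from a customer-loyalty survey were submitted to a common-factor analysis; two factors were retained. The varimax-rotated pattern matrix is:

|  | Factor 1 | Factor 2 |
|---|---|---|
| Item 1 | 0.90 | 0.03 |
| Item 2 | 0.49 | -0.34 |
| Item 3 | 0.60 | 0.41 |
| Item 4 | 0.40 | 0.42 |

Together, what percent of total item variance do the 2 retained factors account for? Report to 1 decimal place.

SS loadings by factor: 1.5701, 0.4610; total = 2.0311.
Total variance with 4 standardized items is 4, so the solution explains 2.0311/4 = 0.5078 = 50.78%.

50.8%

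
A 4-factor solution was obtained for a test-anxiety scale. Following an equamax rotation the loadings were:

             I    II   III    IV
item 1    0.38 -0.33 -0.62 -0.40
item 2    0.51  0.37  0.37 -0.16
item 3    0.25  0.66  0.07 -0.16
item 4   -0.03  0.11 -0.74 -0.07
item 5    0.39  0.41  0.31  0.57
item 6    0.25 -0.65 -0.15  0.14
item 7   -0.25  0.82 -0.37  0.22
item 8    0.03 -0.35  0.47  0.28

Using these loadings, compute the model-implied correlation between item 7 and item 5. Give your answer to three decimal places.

r̂ = Σ λ_i·λ_j across factors = (-0.25)(0.39) + (0.82)(0.41) + (-0.37)(0.31) + (0.22)(0.57)
  = -0.0975 +0.3362 -0.1147 +0.1254 = 0.2494

0.249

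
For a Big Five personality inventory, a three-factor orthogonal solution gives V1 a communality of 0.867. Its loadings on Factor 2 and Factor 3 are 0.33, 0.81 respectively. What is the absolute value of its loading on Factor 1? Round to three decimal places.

Under orthogonal rotation h² = Σλ², so λ_Factor 1² = h² − (0.7650) = 0.867 − 0.7650 = 0.1020.
|λ| = √0.1020 = 0.3194.

0.319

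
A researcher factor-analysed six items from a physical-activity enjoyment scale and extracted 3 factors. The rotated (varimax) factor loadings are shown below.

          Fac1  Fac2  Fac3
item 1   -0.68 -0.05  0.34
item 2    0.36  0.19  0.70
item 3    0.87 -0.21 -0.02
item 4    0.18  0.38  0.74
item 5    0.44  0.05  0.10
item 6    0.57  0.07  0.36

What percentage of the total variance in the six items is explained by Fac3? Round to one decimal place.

21.6%

SS loadings for Fac3 = 0.34² + 0.70² + (-0.02)² + 0.74² + 0.10² + 0.36² = 1.2932
With 6 standardized items, total variance = 6. Proportion = 1.2932/6 = 0.2155 → 21.55%.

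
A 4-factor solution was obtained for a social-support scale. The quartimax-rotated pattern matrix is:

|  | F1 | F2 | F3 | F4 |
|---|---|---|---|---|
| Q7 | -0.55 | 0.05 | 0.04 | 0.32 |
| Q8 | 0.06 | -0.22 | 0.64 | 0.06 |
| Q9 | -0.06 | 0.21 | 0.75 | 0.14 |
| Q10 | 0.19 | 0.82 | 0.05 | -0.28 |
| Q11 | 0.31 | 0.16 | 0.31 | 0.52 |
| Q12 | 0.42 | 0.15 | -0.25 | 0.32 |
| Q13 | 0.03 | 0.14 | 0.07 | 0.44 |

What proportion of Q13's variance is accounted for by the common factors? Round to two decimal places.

0.22

h² = 0.03² + 0.14² + 0.07² + 0.44² = 0.0009 + 0.0196 + 0.0049 + 0.1936 = 0.2190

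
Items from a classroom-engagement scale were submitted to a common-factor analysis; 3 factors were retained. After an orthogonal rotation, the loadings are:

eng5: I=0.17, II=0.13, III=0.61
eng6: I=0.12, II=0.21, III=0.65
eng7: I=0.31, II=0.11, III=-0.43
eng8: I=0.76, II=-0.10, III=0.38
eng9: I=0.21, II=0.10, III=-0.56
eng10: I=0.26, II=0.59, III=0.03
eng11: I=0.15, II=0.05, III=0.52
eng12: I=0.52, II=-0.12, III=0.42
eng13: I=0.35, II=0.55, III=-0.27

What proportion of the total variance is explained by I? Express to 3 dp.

SS loadings for I = 0.17² + 0.12² + 0.31² + 0.76² + 0.21² + 0.26² + 0.15² + 0.52² + 0.35² = 1.2441
Proportion of variance = 1.2441 / 9 = 0.1382.

0.138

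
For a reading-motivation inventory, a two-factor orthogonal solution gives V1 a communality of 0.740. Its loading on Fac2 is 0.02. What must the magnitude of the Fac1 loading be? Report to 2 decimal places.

0.86

Under orthogonal rotation h² = Σλ², so λ_Fac1² = h² − (0.0004) = 0.740 − 0.0004 = 0.7396.
|λ| = √0.7396 = 0.8600.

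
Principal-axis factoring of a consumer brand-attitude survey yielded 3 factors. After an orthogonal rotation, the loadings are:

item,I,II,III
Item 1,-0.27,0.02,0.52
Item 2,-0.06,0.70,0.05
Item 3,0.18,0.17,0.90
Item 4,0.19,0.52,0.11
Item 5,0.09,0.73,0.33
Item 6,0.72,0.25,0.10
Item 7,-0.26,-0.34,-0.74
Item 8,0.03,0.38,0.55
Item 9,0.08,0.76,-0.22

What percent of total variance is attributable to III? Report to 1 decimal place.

SS loadings for III = 0.52² + 0.05² + 0.90² + 0.11² + 0.33² + 0.10² + (-0.74)² + 0.55² + (-0.22)² = 2.1124
With 9 standardized items, total variance = 9. Proportion = 2.1124/9 = 0.2347 → 23.47%.

23.5%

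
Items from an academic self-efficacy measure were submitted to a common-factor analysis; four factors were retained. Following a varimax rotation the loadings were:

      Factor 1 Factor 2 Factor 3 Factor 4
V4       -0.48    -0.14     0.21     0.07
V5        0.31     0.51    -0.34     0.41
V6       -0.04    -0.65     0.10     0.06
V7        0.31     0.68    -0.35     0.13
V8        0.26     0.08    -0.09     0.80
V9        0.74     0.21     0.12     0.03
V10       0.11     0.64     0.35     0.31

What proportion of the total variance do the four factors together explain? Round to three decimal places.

0.578

SS loadings by factor: 1.0515, 1.6247, 0.4372, 0.9305; total = 4.0439.
Total variance with 7 standardized items is 7, so the solution explains 4.0439/7 = 0.5777.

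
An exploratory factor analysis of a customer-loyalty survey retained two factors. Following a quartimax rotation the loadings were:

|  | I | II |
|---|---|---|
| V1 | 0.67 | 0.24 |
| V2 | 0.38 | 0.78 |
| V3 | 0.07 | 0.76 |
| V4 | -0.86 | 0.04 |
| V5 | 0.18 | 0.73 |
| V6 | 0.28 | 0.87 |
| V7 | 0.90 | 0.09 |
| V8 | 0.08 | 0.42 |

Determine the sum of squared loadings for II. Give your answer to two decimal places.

2.72

SS loadings for II = 0.24² + 0.78² + 0.76² + 0.04² + 0.73² + 0.87² + 0.09² + 0.42² = 0.0576 + 0.6084 + 0.5776 + 0.0016 + 0.5329 + 0.7569 + 0.0081 + 0.1764 = 2.7195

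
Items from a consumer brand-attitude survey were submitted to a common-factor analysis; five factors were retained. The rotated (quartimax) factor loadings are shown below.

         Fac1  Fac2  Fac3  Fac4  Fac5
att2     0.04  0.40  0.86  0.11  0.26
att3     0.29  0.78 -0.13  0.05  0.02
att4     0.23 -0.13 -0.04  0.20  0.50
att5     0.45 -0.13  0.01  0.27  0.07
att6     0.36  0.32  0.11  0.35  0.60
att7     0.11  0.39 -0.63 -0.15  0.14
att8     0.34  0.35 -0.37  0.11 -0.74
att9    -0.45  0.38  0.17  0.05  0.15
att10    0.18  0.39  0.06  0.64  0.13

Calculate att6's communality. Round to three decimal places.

0.727

h² = 0.36² + 0.32² + 0.11² + 0.35² + 0.60² = 0.1296 + 0.1024 + 0.0121 + 0.1225 + 0.3600 = 0.7266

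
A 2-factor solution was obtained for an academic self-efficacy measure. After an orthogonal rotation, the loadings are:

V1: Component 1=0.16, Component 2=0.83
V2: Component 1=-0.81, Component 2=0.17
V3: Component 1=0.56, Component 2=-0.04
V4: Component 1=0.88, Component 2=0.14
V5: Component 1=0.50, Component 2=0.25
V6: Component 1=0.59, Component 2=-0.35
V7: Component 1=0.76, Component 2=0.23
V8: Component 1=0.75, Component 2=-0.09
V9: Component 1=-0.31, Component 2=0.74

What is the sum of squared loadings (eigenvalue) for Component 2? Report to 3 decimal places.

SS loadings for Component 2 = 0.83² + 0.17² + (-0.04)² + 0.14² + 0.25² + (-0.35)² + 0.23² + (-0.09)² + 0.74² = 0.6889 + 0.0289 + 0.0016 + 0.0196 + 0.0625 + 0.1225 + 0.0529 + 0.0081 + 0.5476 = 1.5326

1.533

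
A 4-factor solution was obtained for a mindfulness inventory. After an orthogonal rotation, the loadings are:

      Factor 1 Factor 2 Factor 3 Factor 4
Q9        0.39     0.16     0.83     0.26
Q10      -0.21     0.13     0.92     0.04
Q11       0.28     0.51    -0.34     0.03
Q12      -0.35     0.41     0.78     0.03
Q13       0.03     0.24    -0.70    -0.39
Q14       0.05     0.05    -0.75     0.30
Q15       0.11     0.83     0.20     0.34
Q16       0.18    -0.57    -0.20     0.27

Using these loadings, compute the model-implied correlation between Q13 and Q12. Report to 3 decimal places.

r̂ = Σ λ_i·λ_j across factors = (0.03)(-0.35) + (0.24)(0.41) + (-0.70)(0.78) + (-0.39)(0.03)
  = -0.0105 +0.0984 -0.5460 -0.0117 = -0.4698

-0.470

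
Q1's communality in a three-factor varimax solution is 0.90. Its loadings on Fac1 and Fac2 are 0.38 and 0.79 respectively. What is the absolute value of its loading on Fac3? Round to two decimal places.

0.36

Under orthogonal rotation h² = Σλ², so λ_Fac3² = h² − (0.7685) = 0.90 − 0.7685 = 0.1315.
|λ| = √0.1315 = 0.3626.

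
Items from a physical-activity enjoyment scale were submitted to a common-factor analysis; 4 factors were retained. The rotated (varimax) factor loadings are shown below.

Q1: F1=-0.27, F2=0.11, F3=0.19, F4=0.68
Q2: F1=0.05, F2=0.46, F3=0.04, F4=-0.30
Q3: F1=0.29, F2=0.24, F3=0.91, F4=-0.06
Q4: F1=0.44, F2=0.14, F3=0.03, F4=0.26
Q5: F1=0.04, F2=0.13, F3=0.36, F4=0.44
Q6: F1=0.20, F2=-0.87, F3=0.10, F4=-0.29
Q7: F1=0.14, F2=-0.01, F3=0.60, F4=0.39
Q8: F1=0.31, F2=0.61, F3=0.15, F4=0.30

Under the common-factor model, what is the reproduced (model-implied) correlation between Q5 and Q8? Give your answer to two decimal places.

0.28

r̂ = Σ λ_i·λ_j across factors = (0.04)(0.31) + (0.13)(0.61) + (0.36)(0.15) + (0.44)(0.30)
  = +0.0124 +0.0793 +0.0540 +0.1320 = 0.2777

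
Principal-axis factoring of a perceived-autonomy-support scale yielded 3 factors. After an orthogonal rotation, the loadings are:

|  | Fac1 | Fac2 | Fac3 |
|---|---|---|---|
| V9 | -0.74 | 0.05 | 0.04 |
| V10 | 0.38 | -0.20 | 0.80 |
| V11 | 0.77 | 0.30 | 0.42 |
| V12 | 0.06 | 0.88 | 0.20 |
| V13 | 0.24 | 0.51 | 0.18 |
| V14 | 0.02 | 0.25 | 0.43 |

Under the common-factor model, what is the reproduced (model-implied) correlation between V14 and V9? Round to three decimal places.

r̂ = Σ λ_i·λ_j across factors = (0.02)(-0.74) + (0.25)(0.05) + (0.43)(0.04)
  = -0.0148 +0.0125 +0.0172 = 0.0149

0.015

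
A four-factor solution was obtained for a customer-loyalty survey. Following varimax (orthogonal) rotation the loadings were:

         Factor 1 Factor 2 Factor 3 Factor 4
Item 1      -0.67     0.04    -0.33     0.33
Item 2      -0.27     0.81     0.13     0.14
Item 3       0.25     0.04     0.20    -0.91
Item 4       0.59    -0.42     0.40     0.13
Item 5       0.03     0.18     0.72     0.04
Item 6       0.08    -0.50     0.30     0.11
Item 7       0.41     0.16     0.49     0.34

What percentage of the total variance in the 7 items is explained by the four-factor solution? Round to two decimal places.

Communalities: 0.6683, 0.7655, 0.9322, 0.7014, 0.5533, 0.3585, 0.5494; Σh² = 4.5286.
Total variance with 7 standardized items is 7, so the solution explains 4.5286/7 = 0.6469 = 64.69%.

64.69%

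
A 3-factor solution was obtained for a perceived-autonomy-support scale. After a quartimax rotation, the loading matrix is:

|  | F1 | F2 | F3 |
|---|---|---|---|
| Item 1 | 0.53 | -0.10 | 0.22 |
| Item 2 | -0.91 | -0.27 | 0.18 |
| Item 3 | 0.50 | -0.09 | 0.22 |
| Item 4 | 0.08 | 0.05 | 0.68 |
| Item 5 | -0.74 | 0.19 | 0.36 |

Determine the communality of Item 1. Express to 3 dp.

h² = 0.53² + (-0.10)² + 0.22² = 0.2809 + 0.0100 + 0.0484 = 0.3393

0.339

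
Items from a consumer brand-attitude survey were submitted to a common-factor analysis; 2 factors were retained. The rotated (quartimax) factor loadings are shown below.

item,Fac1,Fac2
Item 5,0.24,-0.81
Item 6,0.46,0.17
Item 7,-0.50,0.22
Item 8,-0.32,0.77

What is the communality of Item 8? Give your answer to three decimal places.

h² = (-0.32)² + 0.77² = 0.1024 + 0.5929 = 0.6953

0.695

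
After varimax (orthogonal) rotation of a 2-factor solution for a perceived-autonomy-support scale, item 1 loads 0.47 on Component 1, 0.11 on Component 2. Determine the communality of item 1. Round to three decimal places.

0.233

h² = 0.47² + 0.11² = 0.2209 + 0.0121 = 0.2330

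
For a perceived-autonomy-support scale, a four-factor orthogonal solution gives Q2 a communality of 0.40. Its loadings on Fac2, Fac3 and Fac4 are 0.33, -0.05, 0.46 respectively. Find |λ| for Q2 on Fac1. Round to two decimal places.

0.28

Under orthogonal rotation h² = Σλ², so λ_Fac1² = h² − (0.3230) = 0.40 − 0.3230 = 0.0770.
|λ| = √0.0770 = 0.2775.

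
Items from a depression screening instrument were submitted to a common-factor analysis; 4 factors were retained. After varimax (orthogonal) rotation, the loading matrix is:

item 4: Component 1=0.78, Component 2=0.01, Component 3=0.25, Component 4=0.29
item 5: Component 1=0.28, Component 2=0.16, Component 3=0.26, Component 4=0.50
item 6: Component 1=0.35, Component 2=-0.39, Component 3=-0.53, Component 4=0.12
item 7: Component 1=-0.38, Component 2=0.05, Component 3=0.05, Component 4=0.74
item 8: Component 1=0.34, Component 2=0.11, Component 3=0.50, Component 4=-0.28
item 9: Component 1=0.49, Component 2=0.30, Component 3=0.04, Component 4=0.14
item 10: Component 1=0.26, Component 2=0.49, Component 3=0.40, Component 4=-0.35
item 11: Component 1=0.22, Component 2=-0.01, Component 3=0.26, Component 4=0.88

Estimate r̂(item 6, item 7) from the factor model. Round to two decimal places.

r̂ = Σ λ_i·λ_j across factors = (0.35)(-0.38) + (-0.39)(0.05) + (-0.53)(0.05) + (0.12)(0.74)
  = -0.1330 -0.0195 -0.0265 +0.0888 = -0.0902

-0.09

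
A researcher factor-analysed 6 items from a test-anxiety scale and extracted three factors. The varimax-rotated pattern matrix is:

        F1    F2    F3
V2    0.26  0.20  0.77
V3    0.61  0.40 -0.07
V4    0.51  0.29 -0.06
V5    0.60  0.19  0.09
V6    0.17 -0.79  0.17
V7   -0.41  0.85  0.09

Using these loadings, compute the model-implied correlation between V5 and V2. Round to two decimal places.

0.26

r̂ = Σ λ_i·λ_j across factors = (0.60)(0.26) + (0.19)(0.20) + (0.09)(0.77)
  = +0.1560 +0.0380 +0.0693 = 0.2633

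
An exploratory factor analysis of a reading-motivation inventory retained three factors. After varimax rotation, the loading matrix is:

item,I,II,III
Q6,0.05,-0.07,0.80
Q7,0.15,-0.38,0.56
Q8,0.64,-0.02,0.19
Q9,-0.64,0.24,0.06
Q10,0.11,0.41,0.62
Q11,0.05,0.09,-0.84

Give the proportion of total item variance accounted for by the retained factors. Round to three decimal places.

0.554

Communalities: 0.6474, 0.4805, 0.4461, 0.4708, 0.5646, 0.7162; Σh² = 3.3256.
Total variance with 6 standardized items is 6, so the solution explains 3.3256/6 = 0.5543.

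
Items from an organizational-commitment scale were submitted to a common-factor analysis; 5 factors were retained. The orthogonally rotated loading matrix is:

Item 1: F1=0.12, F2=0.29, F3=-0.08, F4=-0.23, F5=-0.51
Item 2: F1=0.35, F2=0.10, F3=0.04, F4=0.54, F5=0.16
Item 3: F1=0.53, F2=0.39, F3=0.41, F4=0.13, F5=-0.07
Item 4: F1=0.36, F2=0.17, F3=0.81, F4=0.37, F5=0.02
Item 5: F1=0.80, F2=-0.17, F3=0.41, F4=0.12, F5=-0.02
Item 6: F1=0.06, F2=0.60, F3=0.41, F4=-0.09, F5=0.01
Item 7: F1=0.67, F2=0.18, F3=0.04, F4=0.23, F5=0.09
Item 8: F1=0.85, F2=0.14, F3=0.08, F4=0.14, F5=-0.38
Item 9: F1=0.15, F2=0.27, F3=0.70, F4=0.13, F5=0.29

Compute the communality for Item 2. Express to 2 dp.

h² = 0.35² + 0.10² + 0.04² + 0.54² + 0.16² = 0.1225 + 0.0100 + 0.0016 + 0.2916 + 0.0256 = 0.4513

0.45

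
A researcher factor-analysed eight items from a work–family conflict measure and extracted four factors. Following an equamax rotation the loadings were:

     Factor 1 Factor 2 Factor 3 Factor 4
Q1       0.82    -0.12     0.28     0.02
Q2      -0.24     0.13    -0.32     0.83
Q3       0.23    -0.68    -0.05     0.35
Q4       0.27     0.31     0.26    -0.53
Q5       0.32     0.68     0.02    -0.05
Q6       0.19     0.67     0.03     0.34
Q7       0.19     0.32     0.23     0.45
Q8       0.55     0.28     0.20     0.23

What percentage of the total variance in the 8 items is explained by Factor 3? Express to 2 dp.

SS loadings for Factor 3 = 0.28² + (-0.32)² + (-0.05)² + 0.26² + 0.02² + 0.03² + 0.23² + 0.20² = 0.3451
With 8 standardized items, total variance = 8. Proportion = 0.3451/8 = 0.0431 → 4.31%.

4.31%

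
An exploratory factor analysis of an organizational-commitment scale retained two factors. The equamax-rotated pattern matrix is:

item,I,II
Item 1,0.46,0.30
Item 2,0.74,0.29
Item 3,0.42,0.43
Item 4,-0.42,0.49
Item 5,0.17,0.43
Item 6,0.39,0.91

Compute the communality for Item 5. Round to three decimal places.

0.214

h² = 0.17² + 0.43² = 0.0289 + 0.1849 = 0.2138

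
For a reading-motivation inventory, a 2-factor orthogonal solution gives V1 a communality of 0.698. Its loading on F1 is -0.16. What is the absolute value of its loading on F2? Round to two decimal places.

0.82

Under orthogonal rotation h² = Σλ², so λ_F2² = h² − (0.0256) = 0.698 − 0.0256 = 0.6724.
|λ| = √0.6724 = 0.8200.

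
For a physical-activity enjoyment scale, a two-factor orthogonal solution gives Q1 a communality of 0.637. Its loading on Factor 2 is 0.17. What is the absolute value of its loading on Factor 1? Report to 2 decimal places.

0.78

Under orthogonal rotation h² = Σλ², so λ_Factor 1² = h² − (0.0289) = 0.637 − 0.0289 = 0.6081.
|λ| = √0.6081 = 0.7798.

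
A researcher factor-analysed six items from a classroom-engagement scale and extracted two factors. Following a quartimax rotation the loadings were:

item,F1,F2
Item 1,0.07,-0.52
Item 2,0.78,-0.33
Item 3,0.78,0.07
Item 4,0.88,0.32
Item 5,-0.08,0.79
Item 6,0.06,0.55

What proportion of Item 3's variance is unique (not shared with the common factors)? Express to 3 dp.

h² = 0.78² + 0.07² = 0.6084 + 0.0049 = 0.6133
Uniqueness u² = 1 − h² = 1 − 0.6133 = 0.3867

0.387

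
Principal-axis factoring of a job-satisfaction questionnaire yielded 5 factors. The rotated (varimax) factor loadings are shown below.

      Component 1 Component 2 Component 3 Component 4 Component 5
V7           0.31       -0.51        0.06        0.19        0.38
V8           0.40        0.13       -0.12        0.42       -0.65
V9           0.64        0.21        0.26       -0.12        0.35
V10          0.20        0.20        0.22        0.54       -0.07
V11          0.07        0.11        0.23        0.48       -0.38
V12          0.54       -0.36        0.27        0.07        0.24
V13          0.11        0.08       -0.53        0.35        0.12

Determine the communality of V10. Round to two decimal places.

0.42

h² = 0.20² + 0.20² + 0.22² + 0.54² + (-0.07)² = 0.0400 + 0.0400 + 0.0484 + 0.2916 + 0.0049 = 0.4249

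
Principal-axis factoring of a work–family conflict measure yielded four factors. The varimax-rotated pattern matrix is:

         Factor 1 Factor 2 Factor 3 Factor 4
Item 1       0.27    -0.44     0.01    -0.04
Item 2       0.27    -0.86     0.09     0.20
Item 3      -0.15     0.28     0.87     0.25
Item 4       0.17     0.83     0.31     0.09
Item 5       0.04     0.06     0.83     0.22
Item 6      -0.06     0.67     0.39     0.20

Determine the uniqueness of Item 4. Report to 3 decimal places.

h² = 0.17² + 0.83² + 0.31² + 0.09² = 0.0289 + 0.6889 + 0.0961 + 0.0081 = 0.8220
Uniqueness u² = 1 − h² = 1 − 0.8220 = 0.1780

0.178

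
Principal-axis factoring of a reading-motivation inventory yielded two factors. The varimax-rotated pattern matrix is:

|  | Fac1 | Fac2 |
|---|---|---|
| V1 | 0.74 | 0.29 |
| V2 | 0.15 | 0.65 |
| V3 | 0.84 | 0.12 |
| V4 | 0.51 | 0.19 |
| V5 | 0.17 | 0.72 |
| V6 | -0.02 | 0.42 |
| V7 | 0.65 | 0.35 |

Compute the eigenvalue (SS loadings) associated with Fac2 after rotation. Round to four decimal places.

1.3744

SS loadings for Fac2 = 0.29² + 0.65² + 0.12² + 0.19² + 0.72² + 0.42² + 0.35² = 0.0841 + 0.4225 + 0.0144 + 0.0361 + 0.5184 + 0.1764 + 0.1225 = 1.3744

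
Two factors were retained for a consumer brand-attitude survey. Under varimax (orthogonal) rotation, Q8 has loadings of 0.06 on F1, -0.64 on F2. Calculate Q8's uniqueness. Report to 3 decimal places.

0.587

h² = 0.06² + (-0.64)² = 0.0036 + 0.4096 = 0.4132
Uniqueness u² = 1 − h² = 1 − 0.4132 = 0.5868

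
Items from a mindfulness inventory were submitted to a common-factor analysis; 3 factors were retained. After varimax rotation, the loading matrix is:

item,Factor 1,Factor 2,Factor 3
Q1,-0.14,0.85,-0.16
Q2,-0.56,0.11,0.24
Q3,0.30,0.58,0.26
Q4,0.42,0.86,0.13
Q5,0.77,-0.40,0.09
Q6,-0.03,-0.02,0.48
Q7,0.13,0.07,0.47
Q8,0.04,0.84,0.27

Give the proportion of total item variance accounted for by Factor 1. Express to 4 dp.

0.1515

SS loadings for Factor 1 = (-0.14)² + (-0.56)² + 0.30² + 0.42² + 0.77² + (-0.03)² + 0.13² + 0.04² = 1.2119
Proportion of variance = 1.2119 / 8 = 0.1515.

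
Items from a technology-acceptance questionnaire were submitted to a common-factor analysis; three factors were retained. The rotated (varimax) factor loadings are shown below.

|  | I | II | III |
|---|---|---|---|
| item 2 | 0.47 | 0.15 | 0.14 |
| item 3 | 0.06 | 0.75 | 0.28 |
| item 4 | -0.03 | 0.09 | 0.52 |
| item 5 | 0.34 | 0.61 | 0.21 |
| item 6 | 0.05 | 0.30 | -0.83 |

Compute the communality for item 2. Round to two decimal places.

h² = 0.47² + 0.15² + 0.14² = 0.2209 + 0.0225 + 0.0196 = 0.2630

0.26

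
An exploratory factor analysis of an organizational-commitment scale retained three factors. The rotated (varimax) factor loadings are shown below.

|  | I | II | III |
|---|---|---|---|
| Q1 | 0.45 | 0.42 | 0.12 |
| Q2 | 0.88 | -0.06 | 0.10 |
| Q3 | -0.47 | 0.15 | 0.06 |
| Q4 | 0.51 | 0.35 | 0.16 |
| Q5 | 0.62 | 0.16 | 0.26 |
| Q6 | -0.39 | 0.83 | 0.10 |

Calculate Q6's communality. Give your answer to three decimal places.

0.851

h² = (-0.39)² + 0.83² + 0.10² = 0.1521 + 0.6889 + 0.0100 = 0.8510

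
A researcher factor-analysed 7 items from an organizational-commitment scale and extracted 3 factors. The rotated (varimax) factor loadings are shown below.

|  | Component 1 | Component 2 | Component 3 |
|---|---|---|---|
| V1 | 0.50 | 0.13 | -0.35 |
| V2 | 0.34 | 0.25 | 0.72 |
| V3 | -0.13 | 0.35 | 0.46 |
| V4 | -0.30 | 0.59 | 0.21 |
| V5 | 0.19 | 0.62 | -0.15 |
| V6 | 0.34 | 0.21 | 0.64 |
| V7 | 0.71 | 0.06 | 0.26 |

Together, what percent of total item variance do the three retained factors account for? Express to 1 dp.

Communalities: 0.3894, 0.6965, 0.3510, 0.4822, 0.4430, 0.5693, 0.5753; Σh² = 3.5067.
Total variance with 7 standardized items is 7, so the solution explains 3.5067/7 = 0.5010 = 50.10%.

50.1%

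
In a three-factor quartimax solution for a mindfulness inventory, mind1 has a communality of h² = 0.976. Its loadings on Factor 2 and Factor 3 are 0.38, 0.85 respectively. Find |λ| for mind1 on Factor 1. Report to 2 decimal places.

0.33

Under orthogonal rotation h² = Σλ², so λ_Factor 1² = h² − (0.8669) = 0.976 − 0.8669 = 0.1091.
|λ| = √0.1091 = 0.3303.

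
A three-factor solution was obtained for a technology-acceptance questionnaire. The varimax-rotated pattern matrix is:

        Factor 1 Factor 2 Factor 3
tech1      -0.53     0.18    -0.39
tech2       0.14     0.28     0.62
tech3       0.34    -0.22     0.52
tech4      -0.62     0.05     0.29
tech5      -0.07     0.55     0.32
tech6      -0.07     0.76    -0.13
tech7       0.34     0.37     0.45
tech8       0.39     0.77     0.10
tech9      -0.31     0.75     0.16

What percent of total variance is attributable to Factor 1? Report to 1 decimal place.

13.0%

SS loadings for Factor 1 = (-0.53)² + 0.14² + 0.34² + (-0.62)² + (-0.07)² + (-0.07)² + 0.34² + 0.39² + (-0.31)² = 1.1741
With 9 standardized items, total variance = 9. Proportion = 1.1741/9 = 0.1305 → 13.05%.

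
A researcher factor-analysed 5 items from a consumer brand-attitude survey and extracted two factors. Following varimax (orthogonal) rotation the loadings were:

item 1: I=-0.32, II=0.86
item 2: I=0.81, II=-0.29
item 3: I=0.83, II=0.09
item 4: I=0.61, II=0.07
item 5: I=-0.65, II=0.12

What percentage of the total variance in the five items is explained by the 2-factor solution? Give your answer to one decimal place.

SS loadings by factor: 2.2420, 0.8511; total = 3.0931.
Total variance with 5 standardized items is 5, so the solution explains 3.0931/5 = 0.6186 = 61.86%.

61.9%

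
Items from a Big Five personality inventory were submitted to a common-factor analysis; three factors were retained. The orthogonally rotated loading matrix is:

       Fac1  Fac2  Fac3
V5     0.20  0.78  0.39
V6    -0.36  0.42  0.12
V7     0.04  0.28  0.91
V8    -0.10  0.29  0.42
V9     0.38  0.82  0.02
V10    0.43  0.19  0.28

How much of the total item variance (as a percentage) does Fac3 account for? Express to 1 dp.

SS loadings for Fac3 = 0.39² + 0.12² + 0.91² + 0.42² + 0.02² + 0.28² = 1.2498
With 6 standardized items, total variance = 6. Proportion = 1.2498/6 = 0.2083 → 20.83%.

20.8%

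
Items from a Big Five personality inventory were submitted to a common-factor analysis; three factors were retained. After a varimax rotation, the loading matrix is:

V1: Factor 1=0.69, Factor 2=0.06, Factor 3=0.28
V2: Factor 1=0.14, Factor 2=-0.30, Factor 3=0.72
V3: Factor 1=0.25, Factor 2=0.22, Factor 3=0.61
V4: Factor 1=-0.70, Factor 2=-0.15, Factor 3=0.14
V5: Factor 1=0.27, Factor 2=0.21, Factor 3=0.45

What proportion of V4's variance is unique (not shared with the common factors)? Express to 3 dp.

0.468

h² = (-0.70)² + (-0.15)² + 0.14² = 0.4900 + 0.0225 + 0.0196 = 0.5321
Uniqueness u² = 1 − h² = 1 − 0.5321 = 0.4679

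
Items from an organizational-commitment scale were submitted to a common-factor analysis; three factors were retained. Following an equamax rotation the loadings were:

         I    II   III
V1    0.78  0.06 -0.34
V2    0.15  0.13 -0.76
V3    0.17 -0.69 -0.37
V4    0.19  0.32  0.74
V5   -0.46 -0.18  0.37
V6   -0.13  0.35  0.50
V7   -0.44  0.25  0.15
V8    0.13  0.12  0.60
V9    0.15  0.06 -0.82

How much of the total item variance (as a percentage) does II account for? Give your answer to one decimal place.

9.3%

SS loadings for II = 0.06² + 0.13² + (-0.69)² + 0.32² + (-0.18)² + 0.35² + 0.25² + 0.12² + 0.06² = 0.8344
With 9 standardized items, total variance = 9. Proportion = 0.8344/9 = 0.0927 → 9.27%.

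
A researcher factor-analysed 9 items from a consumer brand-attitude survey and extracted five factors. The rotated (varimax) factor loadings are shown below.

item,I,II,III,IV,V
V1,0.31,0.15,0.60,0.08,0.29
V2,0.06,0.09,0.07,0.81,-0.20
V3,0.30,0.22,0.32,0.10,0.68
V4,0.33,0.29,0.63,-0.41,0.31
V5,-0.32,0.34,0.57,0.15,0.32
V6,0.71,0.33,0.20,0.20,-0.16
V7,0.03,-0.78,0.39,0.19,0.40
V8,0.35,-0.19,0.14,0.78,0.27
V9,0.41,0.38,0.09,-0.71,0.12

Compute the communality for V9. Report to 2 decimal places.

0.84

h² = 0.41² + 0.38² + 0.09² + (-0.71)² + 0.12² = 0.1681 + 0.1444 + 0.0081 + 0.5041 + 0.0144 = 0.8391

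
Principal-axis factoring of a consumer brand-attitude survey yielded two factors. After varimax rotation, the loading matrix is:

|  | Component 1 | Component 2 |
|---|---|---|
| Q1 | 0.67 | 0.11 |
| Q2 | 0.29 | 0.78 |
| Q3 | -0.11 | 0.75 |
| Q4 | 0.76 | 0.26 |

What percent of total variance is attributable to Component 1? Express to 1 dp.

SS loadings for Component 1 = 0.67² + 0.29² + (-0.11)² + 0.76² = 1.1227
With 4 standardized items, total variance = 4. Proportion = 1.1227/4 = 0.2807 → 28.07%.

28.1%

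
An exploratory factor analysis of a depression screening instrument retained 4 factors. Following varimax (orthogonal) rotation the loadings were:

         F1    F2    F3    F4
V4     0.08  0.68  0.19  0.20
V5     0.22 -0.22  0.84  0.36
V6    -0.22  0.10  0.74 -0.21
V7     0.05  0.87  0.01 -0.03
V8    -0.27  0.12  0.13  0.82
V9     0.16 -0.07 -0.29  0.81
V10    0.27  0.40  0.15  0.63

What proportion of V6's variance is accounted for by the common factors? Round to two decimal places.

0.65

h² = (-0.22)² + 0.10² + 0.74² + (-0.21)² = 0.0484 + 0.0100 + 0.5476 + 0.0441 = 0.6501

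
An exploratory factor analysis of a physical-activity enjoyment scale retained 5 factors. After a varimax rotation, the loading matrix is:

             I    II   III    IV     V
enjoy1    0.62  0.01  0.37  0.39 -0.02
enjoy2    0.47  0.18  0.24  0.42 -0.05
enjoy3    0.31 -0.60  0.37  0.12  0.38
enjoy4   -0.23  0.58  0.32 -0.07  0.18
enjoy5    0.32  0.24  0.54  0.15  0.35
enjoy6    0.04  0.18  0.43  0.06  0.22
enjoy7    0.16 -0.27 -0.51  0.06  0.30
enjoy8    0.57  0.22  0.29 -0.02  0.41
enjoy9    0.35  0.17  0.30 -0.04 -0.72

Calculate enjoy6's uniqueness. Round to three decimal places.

0.729

h² = 0.04² + 0.18² + 0.43² + 0.06² + 0.22² = 0.0016 + 0.0324 + 0.1849 + 0.0036 + 0.0484 = 0.2709
Uniqueness u² = 1 − h² = 1 − 0.2709 = 0.7291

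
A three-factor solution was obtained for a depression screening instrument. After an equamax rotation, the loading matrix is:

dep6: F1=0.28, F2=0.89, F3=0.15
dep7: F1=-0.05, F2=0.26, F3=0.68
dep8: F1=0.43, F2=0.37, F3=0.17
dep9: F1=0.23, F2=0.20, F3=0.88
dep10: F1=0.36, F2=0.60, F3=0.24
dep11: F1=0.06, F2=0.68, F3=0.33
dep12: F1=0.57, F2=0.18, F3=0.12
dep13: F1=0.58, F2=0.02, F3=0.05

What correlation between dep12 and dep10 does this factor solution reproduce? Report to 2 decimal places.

0.34

r̂ = Σ λ_i·λ_j across factors = (0.57)(0.36) + (0.18)(0.60) + (0.12)(0.24)
  = +0.2052 +0.1080 +0.0288 = 0.3420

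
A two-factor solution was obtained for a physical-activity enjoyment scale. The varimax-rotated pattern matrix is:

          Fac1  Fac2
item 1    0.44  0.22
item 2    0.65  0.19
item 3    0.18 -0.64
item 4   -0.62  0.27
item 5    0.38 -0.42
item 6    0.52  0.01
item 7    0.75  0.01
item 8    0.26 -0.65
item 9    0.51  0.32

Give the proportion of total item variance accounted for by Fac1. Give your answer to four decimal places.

0.2598

SS loadings for Fac1 = 0.44² + 0.65² + 0.18² + (-0.62)² + 0.38² + 0.52² + 0.75² + 0.26² + 0.51² = 2.3379
Proportion of variance = 2.3379 / 9 = 0.2598.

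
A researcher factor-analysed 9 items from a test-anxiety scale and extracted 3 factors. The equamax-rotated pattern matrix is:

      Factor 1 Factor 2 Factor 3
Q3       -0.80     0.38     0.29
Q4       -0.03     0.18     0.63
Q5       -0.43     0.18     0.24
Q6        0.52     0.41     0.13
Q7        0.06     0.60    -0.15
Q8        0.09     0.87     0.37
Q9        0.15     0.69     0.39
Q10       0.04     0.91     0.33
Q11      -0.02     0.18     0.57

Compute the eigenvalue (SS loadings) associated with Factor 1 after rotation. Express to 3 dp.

1.132

SS loadings for Factor 1 = (-0.80)² + (-0.03)² + (-0.43)² + 0.52² + 0.06² + 0.09² + 0.15² + 0.04² + (-0.02)² = 0.6400 + 0.0009 + 0.1849 + 0.2704 + 0.0036 + 0.0081 + 0.0225 + 0.0016 + 0.0004 = 1.1324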